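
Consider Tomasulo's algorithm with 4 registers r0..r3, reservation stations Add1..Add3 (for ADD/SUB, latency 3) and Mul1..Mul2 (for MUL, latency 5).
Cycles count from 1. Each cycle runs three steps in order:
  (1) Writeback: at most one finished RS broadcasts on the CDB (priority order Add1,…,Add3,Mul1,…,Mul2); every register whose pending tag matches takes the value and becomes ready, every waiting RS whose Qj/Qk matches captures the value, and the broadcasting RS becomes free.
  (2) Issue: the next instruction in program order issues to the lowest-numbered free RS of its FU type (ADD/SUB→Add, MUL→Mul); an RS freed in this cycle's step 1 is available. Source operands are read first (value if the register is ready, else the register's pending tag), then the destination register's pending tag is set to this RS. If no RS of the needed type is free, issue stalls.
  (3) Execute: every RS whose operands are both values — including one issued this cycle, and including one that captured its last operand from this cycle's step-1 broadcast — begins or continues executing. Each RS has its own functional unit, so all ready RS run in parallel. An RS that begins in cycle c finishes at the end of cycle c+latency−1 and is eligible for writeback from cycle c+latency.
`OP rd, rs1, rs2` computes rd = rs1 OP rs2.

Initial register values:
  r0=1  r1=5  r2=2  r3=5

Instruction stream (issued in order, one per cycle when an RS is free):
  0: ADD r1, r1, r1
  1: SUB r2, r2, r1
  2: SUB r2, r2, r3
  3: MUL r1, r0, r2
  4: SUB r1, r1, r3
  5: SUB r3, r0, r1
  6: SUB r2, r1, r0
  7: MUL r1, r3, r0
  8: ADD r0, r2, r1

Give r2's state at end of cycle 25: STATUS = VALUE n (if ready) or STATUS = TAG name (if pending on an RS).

c1: issue ADD r1<-Add1 | r0:1,r1:Add1,r2:2,r3:5
c2: issue SUB r2<-Add2 | r0:1,r1:Add1,r2:Add2,r3:5
c3: issue SUB r2<-Add3 | r0:1,r1:Add1,r2:Add3,r3:5
c4: CDB Add1=10; issue MUL r1<-Mul1 | r0:1,r1:Mul1,r2:Add3,r3:5
c5: issue SUB r1<-Add1 | r0:1,r1:Add1,r2:Add3,r3:5
c6: stall | r0:1,r1:Add1,r2:Add3,r3:5
c7: CDB Add2=-8; issue SUB r3<-Add2 | r0:1,r1:Add1,r2:Add3,r3:Add2
c8: stall | r0:1,r1:Add1,r2:Add3,r3:Add2
c9: stall | r0:1,r1:Add1,r2:Add3,r3:Add2
c10: CDB Add3=-13; issue SUB r2<-Add3 | r0:1,r1:Add1,r2:Add3,r3:Add2
c11: issue MUL r1<-Mul2 | r0:1,r1:Mul2,r2:Add3,r3:Add2
c12: stall | r0:1,r1:Mul2,r2:Add3,r3:Add2
c13: stall | r0:1,r1:Mul2,r2:Add3,r3:Add2
c14: stall | r0:1,r1:Mul2,r2:Add3,r3:Add2
c15: CDB Mul1=-13; stall | r0:1,r1:Mul2,r2:Add3,r3:Add2
c16: stall | r0:1,r1:Mul2,r2:Add3,r3:Add2
c17: stall | r0:1,r1:Mul2,r2:Add3,r3:Add2
c18: CDB Add1=-18; issue ADD r0<-Add1 | r0:Add1,r1:Mul2,r2:Add3,r3:Add2
c19: - | r0:Add1,r1:Mul2,r2:Add3,r3:Add2
c20: - | r0:Add1,r1:Mul2,r2:Add3,r3:Add2
c21: CDB Add2=19 | r0:Add1,r1:Mul2,r2:Add3,r3:19
c22: CDB Add3=-19 | r0:Add1,r1:Mul2,r2:-19,r3:19
c23: - | r0:Add1,r1:Mul2,r2:-19,r3:19
c24: - | r0:Add1,r1:Mul2,r2:-19,r3:19
c25: - | r0:Add1,r1:Mul2,r2:-19,r3:19

STATUS = VALUE -19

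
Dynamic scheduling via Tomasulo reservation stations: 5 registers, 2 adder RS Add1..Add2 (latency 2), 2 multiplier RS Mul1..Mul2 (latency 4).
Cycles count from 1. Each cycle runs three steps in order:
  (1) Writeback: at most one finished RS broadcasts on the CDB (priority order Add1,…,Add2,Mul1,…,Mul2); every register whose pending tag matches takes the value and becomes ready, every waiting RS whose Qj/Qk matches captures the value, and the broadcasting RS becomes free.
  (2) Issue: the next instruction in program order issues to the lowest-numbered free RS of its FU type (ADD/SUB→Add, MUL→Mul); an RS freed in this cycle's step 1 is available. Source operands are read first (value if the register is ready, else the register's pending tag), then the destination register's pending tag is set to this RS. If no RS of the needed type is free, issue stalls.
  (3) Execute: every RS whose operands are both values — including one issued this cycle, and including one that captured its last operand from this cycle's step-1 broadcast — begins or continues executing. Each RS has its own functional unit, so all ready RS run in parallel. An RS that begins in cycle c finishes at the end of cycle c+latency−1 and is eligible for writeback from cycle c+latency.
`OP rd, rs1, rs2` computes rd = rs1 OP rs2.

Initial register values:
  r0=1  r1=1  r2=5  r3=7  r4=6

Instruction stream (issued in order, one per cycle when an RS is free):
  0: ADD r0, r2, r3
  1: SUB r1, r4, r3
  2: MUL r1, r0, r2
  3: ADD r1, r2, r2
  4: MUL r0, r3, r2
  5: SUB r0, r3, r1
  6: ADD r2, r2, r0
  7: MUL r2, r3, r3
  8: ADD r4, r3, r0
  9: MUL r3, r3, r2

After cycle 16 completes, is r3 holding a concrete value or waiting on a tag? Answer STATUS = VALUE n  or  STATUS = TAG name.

STATUS = VALUE 343

c1: issue ADD r0<-Add1 | r0:Add1,r1:1,r2:5,r3:7,r4:6
c2: issue SUB r1<-Add2 | r0:Add1,r1:Add2,r2:5,r3:7,r4:6
c3: CDB Add1=12; issue MUL r1<-Mul1 | r0:12,r1:Mul1,r2:5,r3:7,r4:6
c4: CDB Add2=-1; issue ADD r1<-Add1 | r0:12,r1:Add1,r2:5,r3:7,r4:6
c5: issue MUL r0<-Mul2 | r0:Mul2,r1:Add1,r2:5,r3:7,r4:6
c6: CDB Add1=10; issue SUB r0<-Add1 | r0:Add1,r1:10,r2:5,r3:7,r4:6
c7: CDB Mul1=60; issue ADD r2<-Add2 | r0:Add1,r1:10,r2:Add2,r3:7,r4:6
c8: CDB Add1=-3; issue MUL r2<-Mul1 | r0:-3,r1:10,r2:Mul1,r3:7,r4:6
c9: CDB Mul2=35; issue ADD r4<-Add1 | r0:-3,r1:10,r2:Mul1,r3:7,r4:Add1
c10: CDB Add2=2; issue MUL r3<-Mul2 | r0:-3,r1:10,r2:Mul1,r3:Mul2,r4:Add1
c11: CDB Add1=4 | r0:-3,r1:10,r2:Mul1,r3:Mul2,r4:4
c12: CDB Mul1=49 | r0:-3,r1:10,r2:49,r3:Mul2,r4:4
c13: - | r0:-3,r1:10,r2:49,r3:Mul2,r4:4
c14: - | r0:-3,r1:10,r2:49,r3:Mul2,r4:4
c15: - | r0:-3,r1:10,r2:49,r3:Mul2,r4:4
c16: CDB Mul2=343 | r0:-3,r1:10,r2:49,r3:343,r4:4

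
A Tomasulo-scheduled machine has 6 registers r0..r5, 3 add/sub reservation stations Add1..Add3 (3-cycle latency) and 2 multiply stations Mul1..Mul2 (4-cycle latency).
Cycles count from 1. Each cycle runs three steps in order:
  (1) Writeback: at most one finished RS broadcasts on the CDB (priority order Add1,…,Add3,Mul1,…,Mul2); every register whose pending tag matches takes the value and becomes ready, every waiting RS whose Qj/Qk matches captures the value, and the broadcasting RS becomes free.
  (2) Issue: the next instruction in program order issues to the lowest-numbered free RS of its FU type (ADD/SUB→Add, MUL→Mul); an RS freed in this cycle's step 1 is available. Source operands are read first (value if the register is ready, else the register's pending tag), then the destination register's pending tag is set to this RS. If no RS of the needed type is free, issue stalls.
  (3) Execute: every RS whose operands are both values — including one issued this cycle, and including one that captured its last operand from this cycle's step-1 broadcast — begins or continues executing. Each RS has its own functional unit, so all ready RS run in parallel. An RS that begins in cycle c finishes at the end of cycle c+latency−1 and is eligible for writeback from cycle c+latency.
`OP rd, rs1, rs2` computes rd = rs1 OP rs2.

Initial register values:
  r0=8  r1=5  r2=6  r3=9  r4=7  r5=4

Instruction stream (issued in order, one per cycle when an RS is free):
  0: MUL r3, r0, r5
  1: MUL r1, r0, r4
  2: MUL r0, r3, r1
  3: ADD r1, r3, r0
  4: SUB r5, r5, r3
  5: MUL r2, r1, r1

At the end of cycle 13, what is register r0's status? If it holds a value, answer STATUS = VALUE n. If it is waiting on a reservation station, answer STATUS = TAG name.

  c1: issue MUL r3<-Mul1  regs: r0:8,r1:5,r2:6,r3:Mul1,r4:7,r5:4
  c2: issue MUL r1<-Mul2  regs: r0:8,r1:Mul2,r2:6,r3:Mul1,r4:7,r5:4
  c3: stall  regs: r0:8,r1:Mul2,r2:6,r3:Mul1,r4:7,r5:4
  c4: stall  regs: r0:8,r1:Mul2,r2:6,r3:Mul1,r4:7,r5:4
  c5: CDB Mul1=32; issue MUL r0<-Mul1  regs: r0:Mul1,r1:Mul2,r2:6,r3:32,r4:7,r5:4
  c6: CDB Mul2=56; issue ADD r1<-Add1  regs: r0:Mul1,r1:Add1,r2:6,r3:32,r4:7,r5:4
  c7: issue SUB r5<-Add2  regs: r0:Mul1,r1:Add1,r2:6,r3:32,r4:7,r5:Add2
  c8: issue MUL r2<-Mul2  regs: r0:Mul1,r1:Add1,r2:Mul2,r3:32,r4:7,r5:Add2
  c9: -  regs: r0:Mul1,r1:Add1,r2:Mul2,r3:32,r4:7,r5:Add2
  c10: CDB Add2=-28  regs: r0:Mul1,r1:Add1,r2:Mul2,r3:32,r4:7,r5:-28
  c11: CDB Mul1=1792  regs: r0:1792,r1:Add1,r2:Mul2,r3:32,r4:7,r5:-28
  c12: -  regs: r0:1792,r1:Add1,r2:Mul2,r3:32,r4:7,r5:-28
  c13: -  regs: r0:1792,r1:Add1,r2:Mul2,r3:32,r4:7,r5:-28

STATUS = VALUE 1792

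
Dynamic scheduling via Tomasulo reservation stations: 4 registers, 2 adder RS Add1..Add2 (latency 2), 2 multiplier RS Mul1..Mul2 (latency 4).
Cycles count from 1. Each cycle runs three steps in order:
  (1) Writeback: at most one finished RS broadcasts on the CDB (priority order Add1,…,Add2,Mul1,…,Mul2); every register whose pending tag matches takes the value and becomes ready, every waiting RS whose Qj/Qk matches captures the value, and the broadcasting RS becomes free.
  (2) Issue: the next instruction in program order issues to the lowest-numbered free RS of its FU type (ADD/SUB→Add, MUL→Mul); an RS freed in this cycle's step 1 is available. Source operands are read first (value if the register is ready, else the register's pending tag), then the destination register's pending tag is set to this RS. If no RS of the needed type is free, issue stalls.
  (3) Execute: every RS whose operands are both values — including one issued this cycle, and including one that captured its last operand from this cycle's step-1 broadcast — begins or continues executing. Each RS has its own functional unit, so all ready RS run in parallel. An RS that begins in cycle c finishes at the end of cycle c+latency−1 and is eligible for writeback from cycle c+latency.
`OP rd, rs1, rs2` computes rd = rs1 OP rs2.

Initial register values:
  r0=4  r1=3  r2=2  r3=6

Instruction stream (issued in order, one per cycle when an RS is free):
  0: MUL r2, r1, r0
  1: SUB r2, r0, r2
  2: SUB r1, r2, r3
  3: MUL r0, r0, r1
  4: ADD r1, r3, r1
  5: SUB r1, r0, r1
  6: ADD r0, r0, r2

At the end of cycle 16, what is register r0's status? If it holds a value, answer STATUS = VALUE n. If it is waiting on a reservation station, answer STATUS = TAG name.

cycle 1: issue MUL r2<-Mul1 // r0:4,r1:3,r2:Mul1,r3:6
cycle 2: issue SUB r2<-Add1 // r0:4,r1:3,r2:Add1,r3:6
cycle 3: issue SUB r1<-Add2 // r0:4,r1:Add2,r2:Add1,r3:6
cycle 4: issue MUL r0<-Mul2 // r0:Mul2,r1:Add2,r2:Add1,r3:6
cycle 5: CDB Mul1=12; stall // r0:Mul2,r1:Add2,r2:Add1,r3:6
cycle 6: stall // r0:Mul2,r1:Add2,r2:Add1,r3:6
cycle 7: CDB Add1=-8; issue ADD r1<-Add1 // r0:Mul2,r1:Add1,r2:-8,r3:6
cycle 8: stall // r0:Mul2,r1:Add1,r2:-8,r3:6
cycle 9: CDB Add2=-14; issue SUB r1<-Add2 // r0:Mul2,r1:Add2,r2:-8,r3:6
cycle 10: stall // r0:Mul2,r1:Add2,r2:-8,r3:6
cycle 11: CDB Add1=-8; issue ADD r0<-Add1 // r0:Add1,r1:Add2,r2:-8,r3:6
cycle 12: - // r0:Add1,r1:Add2,r2:-8,r3:6
cycle 13: CDB Mul2=-56 // r0:Add1,r1:Add2,r2:-8,r3:6
cycle 14: - // r0:Add1,r1:Add2,r2:-8,r3:6
cycle 15: CDB Add1=-64 // r0:-64,r1:Add2,r2:-8,r3:6
cycle 16: CDB Add2=-48 // r0:-64,r1:-48,r2:-8,r3:6

STATUS = VALUE -64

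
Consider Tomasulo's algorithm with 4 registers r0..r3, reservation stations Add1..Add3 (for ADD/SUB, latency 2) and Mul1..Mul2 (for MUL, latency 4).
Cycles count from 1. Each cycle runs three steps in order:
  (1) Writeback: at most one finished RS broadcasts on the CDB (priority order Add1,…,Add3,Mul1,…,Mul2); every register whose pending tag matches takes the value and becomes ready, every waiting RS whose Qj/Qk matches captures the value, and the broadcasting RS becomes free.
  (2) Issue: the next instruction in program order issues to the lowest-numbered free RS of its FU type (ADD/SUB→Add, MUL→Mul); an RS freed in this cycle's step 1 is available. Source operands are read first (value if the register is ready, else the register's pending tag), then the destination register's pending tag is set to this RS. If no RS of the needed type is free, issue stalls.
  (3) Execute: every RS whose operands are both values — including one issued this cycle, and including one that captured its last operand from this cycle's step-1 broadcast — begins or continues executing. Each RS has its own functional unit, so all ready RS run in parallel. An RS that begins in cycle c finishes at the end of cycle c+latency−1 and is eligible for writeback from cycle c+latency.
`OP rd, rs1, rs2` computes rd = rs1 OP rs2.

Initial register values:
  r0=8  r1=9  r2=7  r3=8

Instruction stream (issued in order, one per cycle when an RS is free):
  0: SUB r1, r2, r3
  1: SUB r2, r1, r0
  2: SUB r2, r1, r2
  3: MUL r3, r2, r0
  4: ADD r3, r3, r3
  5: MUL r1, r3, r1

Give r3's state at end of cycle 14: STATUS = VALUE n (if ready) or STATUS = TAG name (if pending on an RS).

cycle 1: issue SUB r1<-Add1 // r0:8,r1:Add1,r2:7,r3:8
cycle 2: issue SUB r2<-Add2 // r0:8,r1:Add1,r2:Add2,r3:8
cycle 3: CDB Add1=-1; issue SUB r2<-Add1 // r0:8,r1:-1,r2:Add1,r3:8
cycle 4: issue MUL r3<-Mul1 // r0:8,r1:-1,r2:Add1,r3:Mul1
cycle 5: CDB Add2=-9; issue ADD r3<-Add2 // r0:8,r1:-1,r2:Add1,r3:Add2
cycle 6: issue MUL r1<-Mul2 // r0:8,r1:Mul2,r2:Add1,r3:Add2
cycle 7: CDB Add1=8 // r0:8,r1:Mul2,r2:8,r3:Add2
cycle 8: - // r0:8,r1:Mul2,r2:8,r3:Add2
cycle 9: - // r0:8,r1:Mul2,r2:8,r3:Add2
cycle 10: - // r0:8,r1:Mul2,r2:8,r3:Add2
cycle 11: CDB Mul1=64 // r0:8,r1:Mul2,r2:8,r3:Add2
cycle 12: - // r0:8,r1:Mul2,r2:8,r3:Add2
cycle 13: CDB Add2=128 // r0:8,r1:Mul2,r2:8,r3:128
cycle 14: - // r0:8,r1:Mul2,r2:8,r3:128

STATUS = VALUE 128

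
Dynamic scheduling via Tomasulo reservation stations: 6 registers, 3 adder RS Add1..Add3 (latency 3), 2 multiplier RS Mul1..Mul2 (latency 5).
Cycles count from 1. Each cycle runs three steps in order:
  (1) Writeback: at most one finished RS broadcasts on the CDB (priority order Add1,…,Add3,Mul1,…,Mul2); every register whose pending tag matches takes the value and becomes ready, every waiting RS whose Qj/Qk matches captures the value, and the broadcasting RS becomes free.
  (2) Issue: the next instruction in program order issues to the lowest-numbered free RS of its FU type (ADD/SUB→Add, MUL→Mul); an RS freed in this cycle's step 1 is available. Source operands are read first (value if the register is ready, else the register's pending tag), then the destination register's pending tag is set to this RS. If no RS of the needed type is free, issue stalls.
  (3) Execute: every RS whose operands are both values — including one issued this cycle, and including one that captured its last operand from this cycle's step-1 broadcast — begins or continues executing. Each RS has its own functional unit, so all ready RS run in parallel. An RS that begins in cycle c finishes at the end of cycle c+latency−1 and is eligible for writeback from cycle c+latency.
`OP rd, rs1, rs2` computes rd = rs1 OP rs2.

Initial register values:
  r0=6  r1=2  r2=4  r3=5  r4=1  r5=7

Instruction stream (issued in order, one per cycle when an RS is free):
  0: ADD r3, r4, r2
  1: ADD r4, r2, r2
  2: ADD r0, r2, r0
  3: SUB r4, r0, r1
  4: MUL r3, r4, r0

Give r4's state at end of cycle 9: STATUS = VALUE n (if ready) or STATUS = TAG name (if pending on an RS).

  c1: issue ADD r3<-Add1  regs: r0:6,r1:2,r2:4,r3:Add1,r4:1,r5:7
  c2: issue ADD r4<-Add2  regs: r0:6,r1:2,r2:4,r3:Add1,r4:Add2,r5:7
  c3: issue ADD r0<-Add3  regs: r0:Add3,r1:2,r2:4,r3:Add1,r4:Add2,r5:7
  c4: CDB Add1=5; issue SUB r4<-Add1  regs: r0:Add3,r1:2,r2:4,r3:5,r4:Add1,r5:7
  c5: CDB Add2=8; issue MUL r3<-Mul1  regs: r0:Add3,r1:2,r2:4,r3:Mul1,r4:Add1,r5:7
  c6: CDB Add3=10  regs: r0:10,r1:2,r2:4,r3:Mul1,r4:Add1,r5:7
  c7: -  regs: r0:10,r1:2,r2:4,r3:Mul1,r4:Add1,r5:7
  c8: -  regs: r0:10,r1:2,r2:4,r3:Mul1,r4:Add1,r5:7
  c9: CDB Add1=8  regs: r0:10,r1:2,r2:4,r3:Mul1,r4:8,r5:7

STATUS = VALUE 8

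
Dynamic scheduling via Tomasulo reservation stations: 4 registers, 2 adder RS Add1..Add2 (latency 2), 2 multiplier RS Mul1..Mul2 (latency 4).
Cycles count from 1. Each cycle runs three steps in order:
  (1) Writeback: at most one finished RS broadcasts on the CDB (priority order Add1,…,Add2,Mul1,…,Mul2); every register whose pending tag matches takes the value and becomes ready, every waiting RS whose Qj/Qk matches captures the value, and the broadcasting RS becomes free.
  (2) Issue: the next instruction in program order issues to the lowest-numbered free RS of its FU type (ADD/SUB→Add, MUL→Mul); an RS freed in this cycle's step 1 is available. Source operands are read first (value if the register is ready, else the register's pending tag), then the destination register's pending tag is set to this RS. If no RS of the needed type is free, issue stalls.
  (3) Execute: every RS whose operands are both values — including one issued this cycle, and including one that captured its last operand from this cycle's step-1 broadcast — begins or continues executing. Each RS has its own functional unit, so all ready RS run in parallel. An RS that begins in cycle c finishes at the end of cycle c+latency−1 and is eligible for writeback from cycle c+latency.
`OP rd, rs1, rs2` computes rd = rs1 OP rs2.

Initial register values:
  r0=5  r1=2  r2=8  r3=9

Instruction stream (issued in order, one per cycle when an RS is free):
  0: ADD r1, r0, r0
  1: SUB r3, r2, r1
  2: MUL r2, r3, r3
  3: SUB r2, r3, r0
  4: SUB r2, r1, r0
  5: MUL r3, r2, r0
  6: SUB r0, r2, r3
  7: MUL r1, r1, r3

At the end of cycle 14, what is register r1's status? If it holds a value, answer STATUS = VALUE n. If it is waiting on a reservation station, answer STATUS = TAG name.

STATUS = TAG Mul1

cycle 1: issue ADD r1<-Add1 // r0:5,r1:Add1,r2:8,r3:9
cycle 2: issue SUB r3<-Add2 // r0:5,r1:Add1,r2:8,r3:Add2
cycle 3: CDB Add1=10; issue MUL r2<-Mul1 // r0:5,r1:10,r2:Mul1,r3:Add2
cycle 4: issue SUB r2<-Add1 // r0:5,r1:10,r2:Add1,r3:Add2
cycle 5: CDB Add2=-2; issue SUB r2<-Add2 // r0:5,r1:10,r2:Add2,r3:-2
cycle 6: issue MUL r3<-Mul2 // r0:5,r1:10,r2:Add2,r3:Mul2
cycle 7: CDB Add1=-7; issue SUB r0<-Add1 // r0:Add1,r1:10,r2:Add2,r3:Mul2
cycle 8: CDB Add2=5; stall // r0:Add1,r1:10,r2:5,r3:Mul2
cycle 9: CDB Mul1=4; issue MUL r1<-Mul1 // r0:Add1,r1:Mul1,r2:5,r3:Mul2
cycle 10: - // r0:Add1,r1:Mul1,r2:5,r3:Mul2
cycle 11: - // r0:Add1,r1:Mul1,r2:5,r3:Mul2
cycle 12: CDB Mul2=25 // r0:Add1,r1:Mul1,r2:5,r3:25
cycle 13: - // r0:Add1,r1:Mul1,r2:5,r3:25
cycle 14: CDB Add1=-20 // r0:-20,r1:Mul1,r2:5,r3:25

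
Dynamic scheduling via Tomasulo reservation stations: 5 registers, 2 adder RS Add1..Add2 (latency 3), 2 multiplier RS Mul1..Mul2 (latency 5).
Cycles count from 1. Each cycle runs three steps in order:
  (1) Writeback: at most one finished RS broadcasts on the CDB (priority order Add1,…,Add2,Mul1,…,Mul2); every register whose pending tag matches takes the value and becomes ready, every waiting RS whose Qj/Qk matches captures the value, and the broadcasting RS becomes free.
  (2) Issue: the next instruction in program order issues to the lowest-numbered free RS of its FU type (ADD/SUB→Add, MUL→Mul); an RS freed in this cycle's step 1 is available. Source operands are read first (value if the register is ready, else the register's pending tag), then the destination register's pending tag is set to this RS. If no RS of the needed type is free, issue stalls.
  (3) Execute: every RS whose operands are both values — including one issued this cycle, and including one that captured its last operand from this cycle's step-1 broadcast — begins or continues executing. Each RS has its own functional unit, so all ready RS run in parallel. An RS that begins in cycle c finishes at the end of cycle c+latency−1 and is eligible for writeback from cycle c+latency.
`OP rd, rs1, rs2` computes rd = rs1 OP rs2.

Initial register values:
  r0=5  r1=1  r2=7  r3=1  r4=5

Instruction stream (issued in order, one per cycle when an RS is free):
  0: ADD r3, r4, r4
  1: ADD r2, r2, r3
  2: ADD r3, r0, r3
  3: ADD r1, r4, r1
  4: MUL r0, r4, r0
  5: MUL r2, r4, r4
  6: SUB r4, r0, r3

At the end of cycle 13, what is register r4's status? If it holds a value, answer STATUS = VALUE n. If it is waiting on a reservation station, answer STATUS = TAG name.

c1: issue ADD r3<-Add1 | r0:5,r1:1,r2:7,r3:Add1,r4:5
c2: issue ADD r2<-Add2 | r0:5,r1:1,r2:Add2,r3:Add1,r4:5
c3: stall | r0:5,r1:1,r2:Add2,r3:Add1,r4:5
c4: CDB Add1=10; issue ADD r3<-Add1 | r0:5,r1:1,r2:Add2,r3:Add1,r4:5
c5: stall | r0:5,r1:1,r2:Add2,r3:Add1,r4:5
c6: stall | r0:5,r1:1,r2:Add2,r3:Add1,r4:5
c7: CDB Add1=15; issue ADD r1<-Add1 | r0:5,r1:Add1,r2:Add2,r3:15,r4:5
c8: CDB Add2=17; issue MUL r0<-Mul1 | r0:Mul1,r1:Add1,r2:17,r3:15,r4:5
c9: issue MUL r2<-Mul2 | r0:Mul1,r1:Add1,r2:Mul2,r3:15,r4:5
c10: CDB Add1=6; issue SUB r4<-Add1 | r0:Mul1,r1:6,r2:Mul2,r3:15,r4:Add1
c11: - | r0:Mul1,r1:6,r2:Mul2,r3:15,r4:Add1
c12: - | r0:Mul1,r1:6,r2:Mul2,r3:15,r4:Add1
c13: CDB Mul1=25 | r0:25,r1:6,r2:Mul2,r3:15,r4:Add1

STATUS = TAG Add1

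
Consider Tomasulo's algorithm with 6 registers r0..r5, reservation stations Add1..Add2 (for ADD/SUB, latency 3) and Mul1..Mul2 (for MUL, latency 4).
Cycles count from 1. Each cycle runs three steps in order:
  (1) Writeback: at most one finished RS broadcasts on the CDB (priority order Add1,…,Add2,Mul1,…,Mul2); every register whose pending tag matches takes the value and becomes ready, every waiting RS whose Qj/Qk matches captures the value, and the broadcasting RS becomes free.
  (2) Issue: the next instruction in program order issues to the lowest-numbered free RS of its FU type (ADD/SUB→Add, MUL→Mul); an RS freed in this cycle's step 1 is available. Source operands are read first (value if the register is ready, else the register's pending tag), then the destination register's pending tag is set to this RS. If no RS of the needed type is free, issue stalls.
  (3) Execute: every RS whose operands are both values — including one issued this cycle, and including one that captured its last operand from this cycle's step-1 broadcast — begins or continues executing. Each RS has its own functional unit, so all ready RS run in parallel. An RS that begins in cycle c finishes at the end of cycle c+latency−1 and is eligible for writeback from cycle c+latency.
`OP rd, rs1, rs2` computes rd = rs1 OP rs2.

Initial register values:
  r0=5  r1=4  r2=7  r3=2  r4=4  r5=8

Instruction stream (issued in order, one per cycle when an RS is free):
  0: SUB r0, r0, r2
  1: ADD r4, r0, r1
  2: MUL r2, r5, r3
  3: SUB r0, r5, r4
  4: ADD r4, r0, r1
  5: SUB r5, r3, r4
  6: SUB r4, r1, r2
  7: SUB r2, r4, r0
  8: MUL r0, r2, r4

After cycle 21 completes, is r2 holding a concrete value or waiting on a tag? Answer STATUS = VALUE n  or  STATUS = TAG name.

  c1: issue SUB r0<-Add1  regs: r0:Add1,r1:4,r2:7,r3:2,r4:4,r5:8
  c2: issue ADD r4<-Add2  regs: r0:Add1,r1:4,r2:7,r3:2,r4:Add2,r5:8
  c3: issue MUL r2<-Mul1  regs: r0:Add1,r1:4,r2:Mul1,r3:2,r4:Add2,r5:8
  c4: CDB Add1=-2; issue SUB r0<-Add1  regs: r0:Add1,r1:4,r2:Mul1,r3:2,r4:Add2,r5:8
  c5: stall  regs: r0:Add1,r1:4,r2:Mul1,r3:2,r4:Add2,r5:8
  c6: stall  regs: r0:Add1,r1:4,r2:Mul1,r3:2,r4:Add2,r5:8
  c7: CDB Add2=2; issue ADD r4<-Add2  regs: r0:Add1,r1:4,r2:Mul1,r3:2,r4:Add2,r5:8
  c8: CDB Mul1=16; stall  regs: r0:Add1,r1:4,r2:16,r3:2,r4:Add2,r5:8
  c9: stall  regs: r0:Add1,r1:4,r2:16,r3:2,r4:Add2,r5:8
  c10: CDB Add1=6; issue SUB r5<-Add1  regs: r0:6,r1:4,r2:16,r3:2,r4:Add2,r5:Add1
  c11: stall  regs: r0:6,r1:4,r2:16,r3:2,r4:Add2,r5:Add1
  c12: stall  regs: r0:6,r1:4,r2:16,r3:2,r4:Add2,r5:Add1
  c13: CDB Add2=10; issue SUB r4<-Add2  regs: r0:6,r1:4,r2:16,r3:2,r4:Add2,r5:Add1
  c14: stall  regs: r0:6,r1:4,r2:16,r3:2,r4:Add2,r5:Add1
  c15: stall  regs: r0:6,r1:4,r2:16,r3:2,r4:Add2,r5:Add1
  c16: CDB Add1=-8; issue SUB r2<-Add1  regs: r0:6,r1:4,r2:Add1,r3:2,r4:Add2,r5:-8
  c17: CDB Add2=-12; issue MUL r0<-Mul1  regs: r0:Mul1,r1:4,r2:Add1,r3:2,r4:-12,r5:-8
  c18: -  regs: r0:Mul1,r1:4,r2:Add1,r3:2,r4:-12,r5:-8
  c19: -  regs: r0:Mul1,r1:4,r2:Add1,r3:2,r4:-12,r5:-8
  c20: CDB Add1=-18  regs: r0:Mul1,r1:4,r2:-18,r3:2,r4:-12,r5:-8
  c21: -  regs: r0:Mul1,r1:4,r2:-18,r3:2,r4:-12,r5:-8

STATUS = VALUE -18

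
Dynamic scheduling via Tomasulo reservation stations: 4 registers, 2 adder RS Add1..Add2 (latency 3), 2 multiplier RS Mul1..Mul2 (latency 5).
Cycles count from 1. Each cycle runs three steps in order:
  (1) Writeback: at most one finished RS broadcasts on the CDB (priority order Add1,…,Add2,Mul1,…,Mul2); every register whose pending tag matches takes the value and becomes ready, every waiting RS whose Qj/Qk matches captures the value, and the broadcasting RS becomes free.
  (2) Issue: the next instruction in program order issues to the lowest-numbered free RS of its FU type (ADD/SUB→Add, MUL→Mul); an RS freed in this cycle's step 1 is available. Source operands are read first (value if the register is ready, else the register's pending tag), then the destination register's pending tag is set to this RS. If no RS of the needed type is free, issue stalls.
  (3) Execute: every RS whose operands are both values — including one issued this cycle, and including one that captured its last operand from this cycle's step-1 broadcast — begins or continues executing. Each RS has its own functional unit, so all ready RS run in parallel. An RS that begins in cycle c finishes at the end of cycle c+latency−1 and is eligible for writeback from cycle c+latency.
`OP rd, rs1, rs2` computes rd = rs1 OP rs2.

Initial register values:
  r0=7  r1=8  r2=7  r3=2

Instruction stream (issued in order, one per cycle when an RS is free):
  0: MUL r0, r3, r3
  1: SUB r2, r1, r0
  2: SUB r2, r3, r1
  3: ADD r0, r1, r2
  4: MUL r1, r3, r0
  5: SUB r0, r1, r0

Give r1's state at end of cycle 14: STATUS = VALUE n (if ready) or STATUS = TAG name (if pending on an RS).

  c1: issue MUL r0<-Mul1  regs: r0:Mul1,r1:8,r2:7,r3:2
  c2: issue SUB r2<-Add1  regs: r0:Mul1,r1:8,r2:Add1,r3:2
  c3: issue SUB r2<-Add2  regs: r0:Mul1,r1:8,r2:Add2,r3:2
  c4: stall  regs: r0:Mul1,r1:8,r2:Add2,r3:2
  c5: stall  regs: r0:Mul1,r1:8,r2:Add2,r3:2
  c6: CDB Add2=-6; issue ADD r0<-Add2  regs: r0:Add2,r1:8,r2:-6,r3:2
  c7: CDB Mul1=4; issue MUL r1<-Mul1  regs: r0:Add2,r1:Mul1,r2:-6,r3:2
  c8: stall  regs: r0:Add2,r1:Mul1,r2:-6,r3:2
  c9: CDB Add2=2; issue SUB r0<-Add2  regs: r0:Add2,r1:Mul1,r2:-6,r3:2
  c10: CDB Add1=4  regs: r0:Add2,r1:Mul1,r2:-6,r3:2
  c11: -  regs: r0:Add2,r1:Mul1,r2:-6,r3:2
  c12: -  regs: r0:Add2,r1:Mul1,r2:-6,r3:2
  c13: -  regs: r0:Add2,r1:Mul1,r2:-6,r3:2
  c14: CDB Mul1=4  regs: r0:Add2,r1:4,r2:-6,r3:2

STATUS = VALUE 4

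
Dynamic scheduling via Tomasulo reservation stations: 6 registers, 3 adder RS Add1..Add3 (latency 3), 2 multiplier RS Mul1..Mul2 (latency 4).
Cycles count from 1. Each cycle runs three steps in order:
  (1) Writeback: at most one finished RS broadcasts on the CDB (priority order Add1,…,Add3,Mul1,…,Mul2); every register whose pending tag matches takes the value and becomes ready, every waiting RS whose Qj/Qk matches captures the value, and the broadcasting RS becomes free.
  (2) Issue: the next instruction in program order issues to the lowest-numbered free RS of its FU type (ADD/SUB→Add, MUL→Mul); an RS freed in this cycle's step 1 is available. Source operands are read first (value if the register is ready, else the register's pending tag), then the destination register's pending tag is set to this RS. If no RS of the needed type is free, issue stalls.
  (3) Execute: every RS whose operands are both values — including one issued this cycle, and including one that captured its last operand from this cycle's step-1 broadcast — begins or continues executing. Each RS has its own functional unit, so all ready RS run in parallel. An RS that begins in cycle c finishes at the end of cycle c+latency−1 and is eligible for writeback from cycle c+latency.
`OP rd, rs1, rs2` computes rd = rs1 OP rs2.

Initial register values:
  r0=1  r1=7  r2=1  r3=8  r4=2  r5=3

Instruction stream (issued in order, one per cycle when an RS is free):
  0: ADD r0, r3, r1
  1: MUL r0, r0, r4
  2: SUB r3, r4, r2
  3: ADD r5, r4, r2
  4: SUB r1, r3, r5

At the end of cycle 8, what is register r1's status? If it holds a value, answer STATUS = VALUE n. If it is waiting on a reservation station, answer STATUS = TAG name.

STATUS = TAG Add3

  c1: issue ADD r0<-Add1  regs: r0:Add1,r1:7,r2:1,r3:8,r4:2,r5:3
  c2: issue MUL r0<-Mul1  regs: r0:Mul1,r1:7,r2:1,r3:8,r4:2,r5:3
  c3: issue SUB r3<-Add2  regs: r0:Mul1,r1:7,r2:1,r3:Add2,r4:2,r5:3
  c4: CDB Add1=15; issue ADD r5<-Add1  regs: r0:Mul1,r1:7,r2:1,r3:Add2,r4:2,r5:Add1
  c5: issue SUB r1<-Add3  regs: r0:Mul1,r1:Add3,r2:1,r3:Add2,r4:2,r5:Add1
  c6: CDB Add2=1  regs: r0:Mul1,r1:Add3,r2:1,r3:1,r4:2,r5:Add1
  c7: CDB Add1=3  regs: r0:Mul1,r1:Add3,r2:1,r3:1,r4:2,r5:3
  c8: CDB Mul1=30  regs: r0:30,r1:Add3,r2:1,r3:1,r4:2,r5:3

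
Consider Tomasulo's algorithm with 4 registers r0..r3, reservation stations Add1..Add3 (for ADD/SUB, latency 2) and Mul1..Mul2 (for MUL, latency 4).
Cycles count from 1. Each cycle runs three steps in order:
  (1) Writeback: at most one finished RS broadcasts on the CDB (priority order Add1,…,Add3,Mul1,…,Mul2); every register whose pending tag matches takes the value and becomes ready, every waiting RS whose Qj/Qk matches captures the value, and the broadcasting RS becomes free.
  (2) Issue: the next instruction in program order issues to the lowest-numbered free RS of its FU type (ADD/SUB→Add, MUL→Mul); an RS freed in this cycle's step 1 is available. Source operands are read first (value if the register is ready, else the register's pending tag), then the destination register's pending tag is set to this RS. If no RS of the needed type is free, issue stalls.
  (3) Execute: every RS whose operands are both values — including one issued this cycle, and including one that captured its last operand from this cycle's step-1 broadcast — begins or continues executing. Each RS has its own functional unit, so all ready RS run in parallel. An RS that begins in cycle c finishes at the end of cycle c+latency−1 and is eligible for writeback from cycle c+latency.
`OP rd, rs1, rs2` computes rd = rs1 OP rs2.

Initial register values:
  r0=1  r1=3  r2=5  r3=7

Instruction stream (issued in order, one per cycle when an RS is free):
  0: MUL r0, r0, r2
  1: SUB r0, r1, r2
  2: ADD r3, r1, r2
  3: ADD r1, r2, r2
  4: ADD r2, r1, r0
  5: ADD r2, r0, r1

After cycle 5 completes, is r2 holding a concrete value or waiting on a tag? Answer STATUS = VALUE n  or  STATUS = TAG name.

c1: issue MUL r0<-Mul1 | r0:Mul1,r1:3,r2:5,r3:7
c2: issue SUB r0<-Add1 | r0:Add1,r1:3,r2:5,r3:7
c3: issue ADD r3<-Add2 | r0:Add1,r1:3,r2:5,r3:Add2
c4: CDB Add1=-2; issue ADD r1<-Add1 | r0:-2,r1:Add1,r2:5,r3:Add2
c5: CDB Add2=8; issue ADD r2<-Add2 | r0:-2,r1:Add1,r2:Add2,r3:8

STATUS = TAG Add2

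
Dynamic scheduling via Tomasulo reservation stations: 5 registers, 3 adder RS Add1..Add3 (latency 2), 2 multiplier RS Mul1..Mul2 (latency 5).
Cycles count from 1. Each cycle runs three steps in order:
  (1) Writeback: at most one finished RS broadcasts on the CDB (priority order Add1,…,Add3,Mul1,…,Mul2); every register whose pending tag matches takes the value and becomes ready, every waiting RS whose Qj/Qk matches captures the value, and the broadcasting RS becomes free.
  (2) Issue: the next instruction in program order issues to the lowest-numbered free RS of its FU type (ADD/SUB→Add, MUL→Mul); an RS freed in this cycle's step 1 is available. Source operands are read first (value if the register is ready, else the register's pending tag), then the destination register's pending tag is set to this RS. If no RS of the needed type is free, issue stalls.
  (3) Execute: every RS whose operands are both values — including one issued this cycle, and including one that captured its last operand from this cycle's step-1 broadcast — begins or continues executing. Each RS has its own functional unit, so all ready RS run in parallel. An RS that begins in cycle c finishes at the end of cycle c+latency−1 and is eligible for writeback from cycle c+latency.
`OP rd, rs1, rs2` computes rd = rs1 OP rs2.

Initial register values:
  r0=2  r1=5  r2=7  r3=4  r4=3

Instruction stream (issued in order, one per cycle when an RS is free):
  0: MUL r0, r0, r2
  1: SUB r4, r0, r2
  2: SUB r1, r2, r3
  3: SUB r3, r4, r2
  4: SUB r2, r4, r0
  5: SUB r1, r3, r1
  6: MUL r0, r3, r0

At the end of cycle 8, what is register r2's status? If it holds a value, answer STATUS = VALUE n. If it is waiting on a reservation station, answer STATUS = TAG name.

cycle 1: issue MUL r0<-Mul1 // r0:Mul1,r1:5,r2:7,r3:4,r4:3
cycle 2: issue SUB r4<-Add1 // r0:Mul1,r1:5,r2:7,r3:4,r4:Add1
cycle 3: issue SUB r1<-Add2 // r0:Mul1,r1:Add2,r2:7,r3:4,r4:Add1
cycle 4: issue SUB r3<-Add3 // r0:Mul1,r1:Add2,r2:7,r3:Add3,r4:Add1
cycle 5: CDB Add2=3; issue SUB r2<-Add2 // r0:Mul1,r1:3,r2:Add2,r3:Add3,r4:Add1
cycle 6: CDB Mul1=14; stall // r0:14,r1:3,r2:Add2,r3:Add3,r4:Add1
cycle 7: stall // r0:14,r1:3,r2:Add2,r3:Add3,r4:Add1
cycle 8: CDB Add1=7; issue SUB r1<-Add1 // r0:14,r1:Add1,r2:Add2,r3:Add3,r4:7

STATUS = TAG Add2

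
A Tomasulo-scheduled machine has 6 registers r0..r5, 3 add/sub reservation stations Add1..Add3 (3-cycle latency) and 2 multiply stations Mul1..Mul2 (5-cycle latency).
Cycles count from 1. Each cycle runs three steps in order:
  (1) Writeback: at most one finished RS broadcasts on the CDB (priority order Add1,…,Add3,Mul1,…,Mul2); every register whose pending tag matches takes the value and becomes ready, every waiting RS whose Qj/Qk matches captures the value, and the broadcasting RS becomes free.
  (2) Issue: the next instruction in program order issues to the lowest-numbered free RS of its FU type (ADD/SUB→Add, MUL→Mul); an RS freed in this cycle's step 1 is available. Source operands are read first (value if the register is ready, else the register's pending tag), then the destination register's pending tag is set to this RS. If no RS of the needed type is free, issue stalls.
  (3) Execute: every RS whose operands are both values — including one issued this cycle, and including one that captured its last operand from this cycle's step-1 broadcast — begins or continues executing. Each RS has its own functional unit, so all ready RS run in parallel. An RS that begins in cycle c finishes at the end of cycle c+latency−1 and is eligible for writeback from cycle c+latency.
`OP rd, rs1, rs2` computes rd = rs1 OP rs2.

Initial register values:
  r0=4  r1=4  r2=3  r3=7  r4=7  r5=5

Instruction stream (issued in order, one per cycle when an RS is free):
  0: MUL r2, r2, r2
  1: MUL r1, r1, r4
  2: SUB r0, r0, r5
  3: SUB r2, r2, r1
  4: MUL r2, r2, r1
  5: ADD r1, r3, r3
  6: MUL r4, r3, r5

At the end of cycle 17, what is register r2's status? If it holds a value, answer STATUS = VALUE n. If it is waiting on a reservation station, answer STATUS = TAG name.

cycle 1: issue MUL r2<-Mul1 // r0:4,r1:4,r2:Mul1,r3:7,r4:7,r5:5
cycle 2: issue MUL r1<-Mul2 // r0:4,r1:Mul2,r2:Mul1,r3:7,r4:7,r5:5
cycle 3: issue SUB r0<-Add1 // r0:Add1,r1:Mul2,r2:Mul1,r3:7,r4:7,r5:5
cycle 4: issue SUB r2<-Add2 // r0:Add1,r1:Mul2,r2:Add2,r3:7,r4:7,r5:5
cycle 5: stall // r0:Add1,r1:Mul2,r2:Add2,r3:7,r4:7,r5:5
cycle 6: CDB Add1=-1; stall // r0:-1,r1:Mul2,r2:Add2,r3:7,r4:7,r5:5
cycle 7: CDB Mul1=9; issue MUL r2<-Mul1 // r0:-1,r1:Mul2,r2:Mul1,r3:7,r4:7,r5:5
cycle 8: CDB Mul2=28; issue ADD r1<-Add1 // r0:-1,r1:Add1,r2:Mul1,r3:7,r4:7,r5:5
cycle 9: issue MUL r4<-Mul2 // r0:-1,r1:Add1,r2:Mul1,r3:7,r4:Mul2,r5:5
cycle 10: - // r0:-1,r1:Add1,r2:Mul1,r3:7,r4:Mul2,r5:5
cycle 11: CDB Add1=14 // r0:-1,r1:14,r2:Mul1,r3:7,r4:Mul2,r5:5
cycle 12: CDB Add2=-19 // r0:-1,r1:14,r2:Mul1,r3:7,r4:Mul2,r5:5
cycle 13: - // r0:-1,r1:14,r2:Mul1,r3:7,r4:Mul2,r5:5
cycle 14: CDB Mul2=35 // r0:-1,r1:14,r2:Mul1,r3:7,r4:35,r5:5
cycle 15: - // r0:-1,r1:14,r2:Mul1,r3:7,r4:35,r5:5
cycle 16: - // r0:-1,r1:14,r2:Mul1,r3:7,r4:35,r5:5
cycle 17: CDB Mul1=-532 // r0:-1,r1:14,r2:-532,r3:7,r4:35,r5:5

STATUS = VALUE -532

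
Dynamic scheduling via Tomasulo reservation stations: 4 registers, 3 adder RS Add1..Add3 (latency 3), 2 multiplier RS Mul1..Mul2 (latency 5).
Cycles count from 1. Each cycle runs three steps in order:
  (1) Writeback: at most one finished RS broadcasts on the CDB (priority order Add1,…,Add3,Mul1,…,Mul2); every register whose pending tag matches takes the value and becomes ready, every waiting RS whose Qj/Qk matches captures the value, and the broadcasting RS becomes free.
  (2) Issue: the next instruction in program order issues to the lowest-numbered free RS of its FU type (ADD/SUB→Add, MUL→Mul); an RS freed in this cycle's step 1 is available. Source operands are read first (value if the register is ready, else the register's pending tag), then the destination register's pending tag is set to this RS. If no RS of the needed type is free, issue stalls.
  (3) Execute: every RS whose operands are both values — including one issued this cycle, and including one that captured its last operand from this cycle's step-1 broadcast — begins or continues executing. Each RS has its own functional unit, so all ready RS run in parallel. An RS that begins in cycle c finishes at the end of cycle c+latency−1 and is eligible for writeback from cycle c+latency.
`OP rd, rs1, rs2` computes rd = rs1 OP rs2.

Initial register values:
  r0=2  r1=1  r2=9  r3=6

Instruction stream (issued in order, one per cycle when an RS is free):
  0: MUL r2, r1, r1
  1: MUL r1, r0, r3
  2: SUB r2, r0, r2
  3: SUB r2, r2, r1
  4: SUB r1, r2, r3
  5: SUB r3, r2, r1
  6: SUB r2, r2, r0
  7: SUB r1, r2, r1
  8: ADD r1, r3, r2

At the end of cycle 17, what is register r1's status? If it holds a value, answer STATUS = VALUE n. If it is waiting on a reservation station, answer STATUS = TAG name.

c1: issue MUL r2<-Mul1 | r0:2,r1:1,r2:Mul1,r3:6
c2: issue MUL r1<-Mul2 | r0:2,r1:Mul2,r2:Mul1,r3:6
c3: issue SUB r2<-Add1 | r0:2,r1:Mul2,r2:Add1,r3:6
c4: issue SUB r2<-Add2 | r0:2,r1:Mul2,r2:Add2,r3:6
c5: issue SUB r1<-Add3 | r0:2,r1:Add3,r2:Add2,r3:6
c6: CDB Mul1=1; stall | r0:2,r1:Add3,r2:Add2,r3:6
c7: CDB Mul2=12; stall | r0:2,r1:Add3,r2:Add2,r3:6
c8: stall | r0:2,r1:Add3,r2:Add2,r3:6
c9: CDB Add1=1; issue SUB r3<-Add1 | r0:2,r1:Add3,r2:Add2,r3:Add1
c10: stall | r0:2,r1:Add3,r2:Add2,r3:Add1
c11: stall | r0:2,r1:Add3,r2:Add2,r3:Add1
c12: CDB Add2=-11; issue SUB r2<-Add2 | r0:2,r1:Add3,r2:Add2,r3:Add1
c13: stall | r0:2,r1:Add3,r2:Add2,r3:Add1
c14: stall | r0:2,r1:Add3,r2:Add2,r3:Add1
c15: CDB Add2=-13; issue SUB r1<-Add2 | r0:2,r1:Add2,r2:-13,r3:Add1
c16: CDB Add3=-17; issue ADD r1<-Add3 | r0:2,r1:Add3,r2:-13,r3:Add1
c17: - | r0:2,r1:Add3,r2:-13,r3:Add1

STATUS = TAG Add3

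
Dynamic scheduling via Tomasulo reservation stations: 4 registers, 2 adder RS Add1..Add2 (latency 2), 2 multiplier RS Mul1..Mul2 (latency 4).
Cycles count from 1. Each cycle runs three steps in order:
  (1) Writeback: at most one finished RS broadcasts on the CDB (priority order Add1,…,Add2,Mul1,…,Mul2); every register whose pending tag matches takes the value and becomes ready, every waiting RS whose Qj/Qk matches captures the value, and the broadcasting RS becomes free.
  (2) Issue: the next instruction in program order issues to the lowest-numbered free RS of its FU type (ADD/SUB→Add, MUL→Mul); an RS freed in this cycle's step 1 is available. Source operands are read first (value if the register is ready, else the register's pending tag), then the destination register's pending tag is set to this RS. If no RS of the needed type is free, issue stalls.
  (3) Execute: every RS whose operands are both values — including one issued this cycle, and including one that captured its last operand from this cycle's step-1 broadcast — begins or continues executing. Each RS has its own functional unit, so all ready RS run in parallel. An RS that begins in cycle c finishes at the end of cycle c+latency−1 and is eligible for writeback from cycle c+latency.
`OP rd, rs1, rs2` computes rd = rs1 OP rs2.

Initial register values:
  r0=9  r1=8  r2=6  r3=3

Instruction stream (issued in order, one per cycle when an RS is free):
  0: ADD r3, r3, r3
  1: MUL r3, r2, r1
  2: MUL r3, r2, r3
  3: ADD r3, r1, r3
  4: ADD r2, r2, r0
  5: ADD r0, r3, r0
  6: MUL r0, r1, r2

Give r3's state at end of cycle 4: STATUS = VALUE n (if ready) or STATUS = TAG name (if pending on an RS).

STATUS = TAG Add1

cycle 1: issue ADD r3<-Add1 // r0:9,r1:8,r2:6,r3:Add1
cycle 2: issue MUL r3<-Mul1 // r0:9,r1:8,r2:6,r3:Mul1
cycle 3: CDB Add1=6; issue MUL r3<-Mul2 // r0:9,r1:8,r2:6,r3:Mul2
cycle 4: issue ADD r3<-Add1 // r0:9,r1:8,r2:6,r3:Add1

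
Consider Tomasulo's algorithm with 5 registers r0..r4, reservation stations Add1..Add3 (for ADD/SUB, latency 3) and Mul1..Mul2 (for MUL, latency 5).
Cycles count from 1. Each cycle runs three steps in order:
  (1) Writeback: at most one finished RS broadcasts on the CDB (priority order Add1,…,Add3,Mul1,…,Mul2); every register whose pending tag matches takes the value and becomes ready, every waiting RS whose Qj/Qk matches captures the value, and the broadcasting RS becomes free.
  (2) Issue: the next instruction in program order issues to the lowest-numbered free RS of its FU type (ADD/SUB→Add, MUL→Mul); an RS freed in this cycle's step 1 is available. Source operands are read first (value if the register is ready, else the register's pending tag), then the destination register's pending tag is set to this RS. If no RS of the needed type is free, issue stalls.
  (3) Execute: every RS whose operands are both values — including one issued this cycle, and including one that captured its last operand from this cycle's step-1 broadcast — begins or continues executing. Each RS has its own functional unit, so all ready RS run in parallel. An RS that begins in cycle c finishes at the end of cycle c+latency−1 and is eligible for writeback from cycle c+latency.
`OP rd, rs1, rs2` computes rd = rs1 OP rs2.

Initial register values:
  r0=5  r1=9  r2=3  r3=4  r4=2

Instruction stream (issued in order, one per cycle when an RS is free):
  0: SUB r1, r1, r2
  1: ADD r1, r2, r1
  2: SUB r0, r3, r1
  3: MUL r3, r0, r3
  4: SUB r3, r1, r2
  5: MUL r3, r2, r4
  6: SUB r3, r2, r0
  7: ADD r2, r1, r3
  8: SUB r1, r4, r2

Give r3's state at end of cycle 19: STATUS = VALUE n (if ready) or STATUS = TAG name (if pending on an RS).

STATUS = VALUE 8

  c1: issue SUB r1<-Add1  regs: r0:5,r1:Add1,r2:3,r3:4,r4:2
  c2: issue ADD r1<-Add2  regs: r0:5,r1:Add2,r2:3,r3:4,r4:2
  c3: issue SUB r0<-Add3  regs: r0:Add3,r1:Add2,r2:3,r3:4,r4:2
  c4: CDB Add1=6; issue MUL r3<-Mul1  regs: r0:Add3,r1:Add2,r2:3,r3:Mul1,r4:2
  c5: issue SUB r3<-Add1  regs: r0:Add3,r1:Add2,r2:3,r3:Add1,r4:2
  c6: issue MUL r3<-Mul2  regs: r0:Add3,r1:Add2,r2:3,r3:Mul2,r4:2
  c7: CDB Add2=9; issue SUB r3<-Add2  regs: r0:Add3,r1:9,r2:3,r3:Add2,r4:2
  c8: stall  regs: r0:Add3,r1:9,r2:3,r3:Add2,r4:2
  c9: stall  regs: r0:Add3,r1:9,r2:3,r3:Add2,r4:2
  c10: CDB Add1=6; issue ADD r2<-Add1  regs: r0:Add3,r1:9,r2:Add1,r3:Add2,r4:2
  c11: CDB Add3=-5; issue SUB r1<-Add3  regs: r0:-5,r1:Add3,r2:Add1,r3:Add2,r4:2
  c12: CDB Mul2=6  regs: r0:-5,r1:Add3,r2:Add1,r3:Add2,r4:2
  c13: -  regs: r0:-5,r1:Add3,r2:Add1,r3:Add2,r4:2
  c14: CDB Add2=8  regs: r0:-5,r1:Add3,r2:Add1,r3:8,r4:2
  c15: -  regs: r0:-5,r1:Add3,r2:Add1,r3:8,r4:2
  c16: CDB Mul1=-20  regs: r0:-5,r1:Add3,r2:Add1,r3:8,r4:2
  c17: CDB Add1=17  regs: r0:-5,r1:Add3,r2:17,r3:8,r4:2
  c18: -  regs: r0:-5,r1:Add3,r2:17,r3:8,r4:2
  c19: -  regs: r0:-5,r1:Add3,r2:17,r3:8,r4:2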